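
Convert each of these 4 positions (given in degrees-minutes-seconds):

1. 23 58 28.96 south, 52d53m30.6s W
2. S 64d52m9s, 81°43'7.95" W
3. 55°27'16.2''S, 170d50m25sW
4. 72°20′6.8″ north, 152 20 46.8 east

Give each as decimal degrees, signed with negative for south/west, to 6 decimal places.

1. -23.974711, -52.891833
2. -64.869167, -81.718875
3. -55.454500, -170.840278
4. 72.335222, 152.346333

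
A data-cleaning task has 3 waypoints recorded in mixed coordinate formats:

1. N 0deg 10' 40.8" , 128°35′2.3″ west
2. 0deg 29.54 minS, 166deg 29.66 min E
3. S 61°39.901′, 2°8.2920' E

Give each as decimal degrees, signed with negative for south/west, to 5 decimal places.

1. 0.17800, -128.58397
2. -0.49233, 166.49433
3. -61.66502, 2.13820

Point 1:
  Latitude: 0° + 10/60 + 40.8/3600 = 0 + 0.166667 + 0.011333 = 0.178000
  N → positive
  Longitude: 35′ + 2.3″ = 35.03833′; 128 + 35.03833/60 = 128.583972
  W ⇒ negate
Point 2:
  Lat: 0 + 29.54/60 = 0.492333
  S ⇒ negate
  λ: 29.66′ = 0.494333°; total 166.494333
  E → positive
Point 3:
  φ: 61 + 39.901/60 = 61.665017
  S → negative
  Lon: 2 + 8.292/60 = 2.138200
  E → positive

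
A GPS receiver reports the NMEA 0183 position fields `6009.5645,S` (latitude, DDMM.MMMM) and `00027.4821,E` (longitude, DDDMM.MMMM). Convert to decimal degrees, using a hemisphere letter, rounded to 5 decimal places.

60.15941° S, 0.45804° E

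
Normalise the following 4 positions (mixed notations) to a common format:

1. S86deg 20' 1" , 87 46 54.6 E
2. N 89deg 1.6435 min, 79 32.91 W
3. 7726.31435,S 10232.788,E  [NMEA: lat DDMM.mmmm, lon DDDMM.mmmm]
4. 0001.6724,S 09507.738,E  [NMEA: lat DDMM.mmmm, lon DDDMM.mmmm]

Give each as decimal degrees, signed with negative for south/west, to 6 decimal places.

Point 1:
  φ: 20′ + 1″ = 20.01667′; 86 + 20.01667/60 = 86.3336111
  S → negative
  Longitude: 87 + 46/60 + 54.6/3600 = 87.7818333
  E ⇒ keep positive
Point 2:
  Lat: 1.6435′ = 0.027392°; total 89.0273917
  N → positive
  Lon: 32.91′ = 0.548500°; total 79.5485000
  W ⇒ negate
Point 3:
  φ: degrees = first 2 digits = 77, minutes = 26.31435; 77 + 26.31435/60 = 77.4385725
  S → negative
  λ: split at 3 digits → 102° and 32.788′; 102 + 32.788/60 = 102.5464667
  E ⇒ keep positive
Point 4:
  Lat: split at 2 digits → 00° and 1.6724′; 0 + 1.6724/60 = 0.0278733
  S → negative
  Longitude: degrees = first 3 digits = 95, minutes = 7.738; 95 + 7.738/60 = 95.1289667
  E → positive

1. -86.333611, 87.781833
2. 89.027392, -79.548500
3. -77.438573, 102.546467
4. -0.027873, 95.128967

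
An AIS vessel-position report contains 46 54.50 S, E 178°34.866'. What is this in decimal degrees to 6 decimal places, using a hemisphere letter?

46.908333° S, 178.581100° E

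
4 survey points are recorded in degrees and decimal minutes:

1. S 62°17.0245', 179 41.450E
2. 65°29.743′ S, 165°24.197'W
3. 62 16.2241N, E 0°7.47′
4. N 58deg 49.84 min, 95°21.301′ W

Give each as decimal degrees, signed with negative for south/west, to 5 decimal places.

Point 1:
  φ: 62 + 17.0245/60 = 62.283742
  S ⇒ negate
  Longitude: 179 + 41.45/60 = 179.690833
  E ⇒ keep positive
Point 2:
  φ: 65 + 29.743/60 = 65.495717
  S ⇒ negate
  Longitude: 24.197′ = 0.403283°; total 165.403283
  W ⇒ negate
Point 3:
  φ: 62 + 16.2241/60 = 62.270402
  N → positive
  Longitude: 0 + 7.47/60 = 0.124500
  E ⇒ keep positive
Point 4:
  φ: 58 + 49.84/60 = 58.830667
  N ⇒ keep positive
  Longitude: 95 + 21.301/60 = 95.355017
  W → negative

1. -62.28374, 179.69083
2. -65.49572, -165.40328
3. 62.27040, 0.12450
4. 58.83067, -95.35502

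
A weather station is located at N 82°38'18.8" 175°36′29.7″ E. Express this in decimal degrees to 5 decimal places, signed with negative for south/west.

82.63856, 175.60825

Lat: 38′ + 18.8″ = 38.31333′; 82 + 38.31333/60 = 82.638556
N ⇒ keep positive
Longitude: 175° + 36/60 + 29.7/3600 = 175 + 0.600000 + 0.008250 = 175.608250
E ⇒ keep positive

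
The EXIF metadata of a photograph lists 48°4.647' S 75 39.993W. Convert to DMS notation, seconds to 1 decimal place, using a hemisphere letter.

48°04′38.8″ S, 75°39′59.6″ W

φ: 4.64700′ → 4′ and 0.64700 × 60 = 38.820″
λ: fractional minutes 0.99300 × 60 = 59.580″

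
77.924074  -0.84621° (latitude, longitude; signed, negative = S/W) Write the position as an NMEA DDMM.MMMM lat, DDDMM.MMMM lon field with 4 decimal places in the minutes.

φ: 77° + 0.924074 × 60 = 77° 55.444440′
Longitude is negative → W; |value| = 0.846210
Longitude: 0° + 0.846210 × 60 = 0° 50.772600′

7755.4444,N / 00050.7726,W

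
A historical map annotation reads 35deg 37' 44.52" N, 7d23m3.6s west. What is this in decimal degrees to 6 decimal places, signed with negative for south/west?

Latitude: 35° + 37/60 + 44.52/3600 = 35 + 0.616667 + 0.012367 = 35.6290333
N ⇒ keep positive
Lon: 7° + 23/60 + 3.6/3600 = 7 + 0.383333 + 0.001000 = 7.3843333
W ⇒ negate

35.629033, -7.384333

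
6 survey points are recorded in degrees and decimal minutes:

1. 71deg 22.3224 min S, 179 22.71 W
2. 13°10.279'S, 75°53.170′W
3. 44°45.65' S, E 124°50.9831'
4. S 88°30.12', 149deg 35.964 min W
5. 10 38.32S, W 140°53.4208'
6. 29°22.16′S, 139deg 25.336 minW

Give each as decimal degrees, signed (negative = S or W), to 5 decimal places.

Point 1:
  Latitude: 22.3224′ = 0.372040°; total 71.372040
  hemisphere S, so the sign is −
  Lon: 22.71′ = 0.378500°; total 179.378500
  hemisphere W, so the sign is −
Point 2:
  Lat: 10.279′ = 0.171317°; total 13.171317
  hemisphere S, so the sign is −
  Lon: 53.17′ = 0.886167°; total 75.886167
  W ⇒ negate
Point 3:
  φ: 44 + 45.65/60 = 44.760833
  hemisphere S, so the sign is −
  λ: 50.9831′ = 0.849718°; total 124.849718
  E → positive
Point 4:
  Latitude: 88 + 30.12/60 = 88.502000
  S → negative
  λ: 35.964′ = 0.599400°; total 149.599400
  hemisphere W, so the sign is −
Point 5:
  Lat: 10 + 38.32/60 = 10.638667
  hemisphere S, so the sign is −
  λ: 53.4208′ = 0.890347°; total 140.890347
  W ⇒ negate
Point 6:
  φ: 29 + 22.16/60 = 29.369333
  S ⇒ negate
  Lon: 25.336′ = 0.422267°; total 139.422267
  hemisphere W, so the sign is −

1. -71.37204, -179.37850
2. -13.17132, -75.88617
3. -44.76083, 124.84972
4. -88.50200, -149.59940
5. -10.63867, -140.89035
6. -29.36933, -139.42227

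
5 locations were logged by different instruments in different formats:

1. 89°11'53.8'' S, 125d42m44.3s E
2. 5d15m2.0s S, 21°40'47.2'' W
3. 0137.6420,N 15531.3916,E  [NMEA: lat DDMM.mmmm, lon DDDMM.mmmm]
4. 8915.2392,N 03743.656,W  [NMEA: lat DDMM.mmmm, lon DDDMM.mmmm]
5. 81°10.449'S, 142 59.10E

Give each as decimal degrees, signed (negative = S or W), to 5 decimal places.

Point 1:
  Lat: 89° + 11/60 + 53.8/3600 = 89 + 0.183333 + 0.014944 = 89.198278
  S ⇒ negate
  Longitude: 42′ + 44.3″ = 42.73833′; 125 + 42.73833/60 = 125.712306
  E ⇒ keep positive
Point 2:
  Latitude: 5° + 15/60 + 2/3600 = 5 + 0.250000 + 0.000556 = 5.250556
  hemisphere S, so the sign is −
  λ: 21° + 40/60 + 47.2/3600 = 21 + 0.666667 + 0.013111 = 21.679778
  W ⇒ negate
Point 3:
  φ: degrees = first 2 digits = 1, minutes = 37.642; 1 + 37.642/60 = 1.627367
  N ⇒ keep positive
  λ: degrees = first 3 digits = 155, minutes = 31.3916; 155 + 31.3916/60 = 155.523193
  E → positive
Point 4:
  Latitude: degrees = first 2 digits = 89, minutes = 15.2392; 89 + 15.2392/60 = 89.253987
  N ⇒ keep positive
  Longitude: degrees = first 3 digits = 37, minutes = 43.656; 37 + 43.656/60 = 37.727600
  hemisphere W, so the sign is −
Point 5:
  φ: 81 + 10.449/60 = 81.174150
  S ⇒ negate
  λ: 59.1′ = 0.985000°; total 142.985000
  E ⇒ keep positive

1. -89.19828, 125.71231
2. -5.25056, -21.67978
3. 1.62737, 155.52319
4. 89.25399, -37.72760
5. -81.17415, 142.98500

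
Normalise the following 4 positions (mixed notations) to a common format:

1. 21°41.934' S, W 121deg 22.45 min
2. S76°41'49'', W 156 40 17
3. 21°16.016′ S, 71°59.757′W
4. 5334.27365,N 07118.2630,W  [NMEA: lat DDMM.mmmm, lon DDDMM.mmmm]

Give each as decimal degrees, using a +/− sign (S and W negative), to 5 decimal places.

1. -21.69890, -121.37417
2. -76.69694, -156.67139
3. -21.26693, -71.99595
4. 53.57123, -71.30438

Point 1:
  Latitude: 21 + 41.934/60 = 21.698900
  S ⇒ negate
  λ: 22.45′ = 0.374167°; total 121.374167
  W → negative
Point 2:
  Lat: 41′ + 49″ = 41.81667′; 76 + 41.81667/60 = 76.696944
  hemisphere S, so the sign is −
  Longitude: 40′ + 17″ = 40.28333′; 156 + 40.28333/60 = 156.671389
  W ⇒ negate
Point 3:
  φ: 21 + 16.016/60 = 21.266933
  hemisphere S, so the sign is −
  λ: 59.757′ = 0.995950°; total 71.995950
  W → negative
Point 4:
  φ: degrees = first 2 digits = 53, minutes = 34.27365; 53 + 34.27365/60 = 53.571228
  N ⇒ keep positive
  λ: split at 3 digits → 071° and 18.263′; 71 + 18.263/60 = 71.304383
  hemisphere W, so the sign is −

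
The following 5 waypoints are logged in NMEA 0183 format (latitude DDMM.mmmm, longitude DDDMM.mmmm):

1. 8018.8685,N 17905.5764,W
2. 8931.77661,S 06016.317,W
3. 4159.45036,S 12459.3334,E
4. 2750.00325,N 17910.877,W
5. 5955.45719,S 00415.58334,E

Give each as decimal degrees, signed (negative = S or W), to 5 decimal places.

1. 80.31448, -179.09294
2. -89.52961, -60.27195
3. -41.99084, 124.98889
4. 27.83339, -179.18128
5. -59.92429, 4.25972

Point 1:
  Lat: degrees = first 2 digits = 80, minutes = 18.8685; 80 + 18.8685/60 = 80.314475
  N → positive
  λ: split at 3 digits → 179° and 5.5764′; 179 + 5.5764/60 = 179.092940
  hemisphere W, so the sign is −
Point 2:
  φ: split at 2 digits → 89° and 31.77661′; 89 + 31.77661/60 = 89.529610
  S ⇒ negate
  λ: split at 3 digits → 060° and 16.317′; 60 + 16.317/60 = 60.271950
  W ⇒ negate
Point 3:
  Latitude: split at 2 digits → 41° and 59.45036′; 41 + 59.45036/60 = 41.990839
  S ⇒ negate
  λ: split at 3 digits → 124° and 59.3334′; 124 + 59.3334/60 = 124.988890
  E ⇒ keep positive
Point 4:
  Lat: degrees = first 2 digits = 27, minutes = 50.00325; 27 + 50.00325/60 = 27.833388
  N → positive
  λ: degrees = first 3 digits = 179, minutes = 10.877; 179 + 10.877/60 = 179.181283
  hemisphere W, so the sign is −
Point 5:
  Latitude: degrees = first 2 digits = 59, minutes = 55.45719; 59 + 55.45719/60 = 59.924287
  S ⇒ negate
  Lon: split at 3 digits → 004° and 15.58334′; 4 + 15.58334/60 = 4.259722
  E → positive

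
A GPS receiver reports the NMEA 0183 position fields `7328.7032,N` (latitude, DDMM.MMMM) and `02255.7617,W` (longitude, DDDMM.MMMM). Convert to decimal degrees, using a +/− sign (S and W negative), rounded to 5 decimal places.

73.47839, -22.92936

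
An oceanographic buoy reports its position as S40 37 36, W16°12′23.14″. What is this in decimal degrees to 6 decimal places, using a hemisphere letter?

40.626667° S, 16.206428° W

φ: 40° + 37/60 + 36/3600 = 40 + 0.616667 + 0.010000 = 40.6266667
Longitude: 16 + 12/60 + 23.14/3600 = 16.2064278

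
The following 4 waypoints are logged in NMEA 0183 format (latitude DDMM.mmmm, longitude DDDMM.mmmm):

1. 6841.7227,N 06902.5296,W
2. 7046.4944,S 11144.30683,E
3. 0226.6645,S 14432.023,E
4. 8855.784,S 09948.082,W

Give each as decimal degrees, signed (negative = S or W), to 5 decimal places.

1. 68.69538, -69.04216
2. -70.77491, 111.73845
3. -2.44441, 144.53372
4. -88.92973, -99.80137

Point 1:
  φ: split at 2 digits → 68° and 41.7227′; 68 + 41.7227/60 = 68.695378
  N ⇒ keep positive
  Longitude: degrees = first 3 digits = 69, minutes = 2.5296; 69 + 2.5296/60 = 69.042160
  W → negative
Point 2:
  Lat: split at 2 digits → 70° and 46.4944′; 70 + 46.4944/60 = 70.774907
  hemisphere S, so the sign is −
  λ: degrees = first 3 digits = 111, minutes = 44.30683; 111 + 44.30683/60 = 111.738447
  E ⇒ keep positive
Point 3:
  Latitude: split at 2 digits → 02° and 26.6645′; 2 + 26.6645/60 = 2.444408
  S → negative
  Lon: degrees = first 3 digits = 144, minutes = 32.023; 144 + 32.023/60 = 144.533717
  E → positive
Point 4:
  Latitude: degrees = first 2 digits = 88, minutes = 55.784; 88 + 55.784/60 = 88.929733
  S → negative
  Lon: degrees = first 3 digits = 99, minutes = 48.082; 99 + 48.082/60 = 99.801367
  hemisphere W, so the sign is −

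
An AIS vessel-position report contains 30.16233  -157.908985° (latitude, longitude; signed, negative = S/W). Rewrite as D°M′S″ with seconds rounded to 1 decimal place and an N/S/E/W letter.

30°09′44.4″ N, 157°54′32.3″ W

Lat: whole degrees 30; 9.73980′ → 9′ and 44.388″
Longitude is negative → W; |value| = 157.908985
Lon: 0.908985 × 60 = 54.53910′ → 54′, remainder × 60 = 32.346″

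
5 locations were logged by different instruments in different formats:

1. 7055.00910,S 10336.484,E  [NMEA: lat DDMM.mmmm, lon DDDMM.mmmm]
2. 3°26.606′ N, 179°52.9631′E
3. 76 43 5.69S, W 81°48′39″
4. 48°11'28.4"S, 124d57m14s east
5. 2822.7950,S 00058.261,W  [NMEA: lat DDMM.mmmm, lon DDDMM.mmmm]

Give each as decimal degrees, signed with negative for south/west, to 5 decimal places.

Point 1:
  Lat: degrees = first 2 digits = 70, minutes = 55.0091; 70 + 55.0091/60 = 70.916818
  S ⇒ negate
  λ: degrees = first 3 digits = 103, minutes = 36.484; 103 + 36.484/60 = 103.608067
  E ⇒ keep positive
Point 2:
  Latitude: 3 + 26.606/60 = 3.443433
  N ⇒ keep positive
  Lon: 179 + 52.9631/60 = 179.882718
  E → positive
Point 3:
  Latitude: 76 + 43/60 + 5.69/3600 = 76.718247
  hemisphere S, so the sign is −
  Longitude: 81° + 48/60 + 39/3600 = 81 + 0.800000 + 0.010833 = 81.810833
  W → negative
Point 4:
  Lat: 48° + 11/60 + 28.4/3600 = 48 + 0.183333 + 0.007889 = 48.191222
  S → negative
  Longitude: 124° + 57/60 + 14/3600 = 124 + 0.950000 + 0.003889 = 124.953889
  E → positive
Point 5:
  φ: split at 2 digits → 28° and 22.795′; 28 + 22.795/60 = 28.379917
  S → negative
  Longitude: degrees = first 3 digits = 0, minutes = 58.261; 0 + 58.261/60 = 0.971017
  hemisphere W, so the sign is −

1. -70.91682, 103.60807
2. 3.44343, 179.88272
3. -76.71825, -81.81083
4. -48.19122, 124.95389
5. -28.37992, -0.97102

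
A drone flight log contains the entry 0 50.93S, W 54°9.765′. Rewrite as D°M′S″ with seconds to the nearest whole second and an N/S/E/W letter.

0°50′56″ S, 54°09′46″ W

Latitude: fractional minutes 0.93000 × 60 = 55.80″
λ: 9.76500′ → 9′ and 0.76500 × 60 = 45.90″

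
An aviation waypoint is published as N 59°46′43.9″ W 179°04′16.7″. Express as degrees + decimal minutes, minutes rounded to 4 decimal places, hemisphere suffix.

Latitude: 46 + 43.9/60 = 46.731667′
Longitude: 4 + 16.7/60 = 4.278333′

59° 46.7317′ N, 179° 4.2783′ W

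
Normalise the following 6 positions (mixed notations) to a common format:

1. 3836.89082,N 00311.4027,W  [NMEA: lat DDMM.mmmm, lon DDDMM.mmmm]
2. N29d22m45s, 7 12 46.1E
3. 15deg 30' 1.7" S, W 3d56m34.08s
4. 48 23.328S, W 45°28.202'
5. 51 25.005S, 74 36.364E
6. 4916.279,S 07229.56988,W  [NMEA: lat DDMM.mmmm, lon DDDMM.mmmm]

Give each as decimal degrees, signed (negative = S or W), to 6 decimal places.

1. 38.614847, -3.190045
2. 29.379167, 7.212806
3. -15.500472, -3.942800
4. -48.388800, -45.470033
5. -51.416750, 74.606067
6. -49.271317, -72.492831

Point 1:
  Lat: split at 2 digits → 38° and 36.89082′; 38 + 36.89082/60 = 38.6148470
  N → positive
  λ: split at 3 digits → 003° and 11.4027′; 3 + 11.4027/60 = 3.1900450
  W ⇒ negate
Point 2:
  φ: 22′ + 45″ = 22.75000′; 29 + 22.75000/60 = 29.3791667
  N ⇒ keep positive
  Lon: 7 + 12/60 + 46.1/3600 = 7.2128056
  E → positive
Point 3:
  Latitude: 15 + 30/60 + 1.7/3600 = 15.5004722
  hemisphere S, so the sign is −
  Longitude: 56′ + 34.08″ = 56.56800′; 3 + 56.56800/60 = 3.9428000
  W ⇒ negate
Point 4:
  Lat: 23.328′ = 0.388800°; total 48.3888000
  S → negative
  λ: 45 + 28.202/60 = 45.4700333
  W → negative
Point 5:
  φ: 25.005′ = 0.416750°; total 51.4167500
  S → negative
  λ: 36.364′ = 0.606067°; total 74.6060667
  E ⇒ keep positive
Point 6:
  Latitude: split at 2 digits → 49° and 16.279′; 49 + 16.279/60 = 49.2713167
  S → negative
  λ: split at 3 digits → 072° and 29.56988′; 72 + 29.56988/60 = 72.4928313
  W → negative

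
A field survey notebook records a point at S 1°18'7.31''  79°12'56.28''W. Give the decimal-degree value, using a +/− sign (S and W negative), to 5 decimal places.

-1.30203, -79.21563

Latitude: 1° + 18/60 + 7.31/3600 = 1 + 0.300000 + 0.002031 = 1.302031
hemisphere S, so the sign is −
λ: 79° + 12/60 + 56.28/3600 = 79 + 0.200000 + 0.015633 = 79.215633
W ⇒ negate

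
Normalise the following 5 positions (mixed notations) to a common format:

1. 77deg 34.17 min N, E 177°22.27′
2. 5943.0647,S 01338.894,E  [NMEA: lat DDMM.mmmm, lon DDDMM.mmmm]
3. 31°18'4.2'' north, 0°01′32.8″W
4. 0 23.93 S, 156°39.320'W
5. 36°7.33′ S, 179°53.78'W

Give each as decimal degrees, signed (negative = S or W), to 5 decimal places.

Point 1:
  Latitude: 34.17′ = 0.569500°; total 77.569500
  N ⇒ keep positive
  Longitude: 177 + 22.27/60 = 177.371167
  E ⇒ keep positive
Point 2:
  Latitude: split at 2 digits → 59° and 43.0647′; 59 + 43.0647/60 = 59.717745
  S ⇒ negate
  λ: degrees = first 3 digits = 13, minutes = 38.894; 13 + 38.894/60 = 13.648233
  E ⇒ keep positive
Point 3:
  Latitude: 18′ + 4.2″ = 18.07000′; 31 + 18.07000/60 = 31.301167
  N → positive
  Longitude: 1′ + 32.8″ = 1.54667′; 0 + 1.54667/60 = 0.025778
  W → negative
Point 4:
  Lat: 23.93′ = 0.398833°; total 0.398833
  S → negative
  λ: 156 + 39.32/60 = 156.655333
  W → negative
Point 5:
  Latitude: 7.33′ = 0.122167°; total 36.122167
  S ⇒ negate
  Longitude: 179 + 53.78/60 = 179.896333
  hemisphere W, so the sign is −

1. 77.56950, 177.37117
2. -59.71775, 13.64823
3. 31.30117, -0.02578
4. -0.39883, -156.65533
5. -36.12217, -179.89633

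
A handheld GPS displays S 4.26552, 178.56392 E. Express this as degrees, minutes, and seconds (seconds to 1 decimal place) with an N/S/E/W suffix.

φ: 0.265520° → 15.93120′; 0.93120 × 60 = 55.872″
Lon: 0.563920 × 60 = 33.83520′ → 33′, remainder × 60 = 50.112″

4°15′55.9″ S, 178°33′50.1″ E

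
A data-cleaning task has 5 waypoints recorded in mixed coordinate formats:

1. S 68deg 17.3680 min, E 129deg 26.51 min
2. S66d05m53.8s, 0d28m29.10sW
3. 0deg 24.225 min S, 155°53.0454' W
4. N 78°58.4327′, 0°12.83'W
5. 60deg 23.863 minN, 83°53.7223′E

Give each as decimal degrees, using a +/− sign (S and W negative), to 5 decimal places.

1. -68.28947, 129.44183
2. -66.09828, -0.47475
3. -0.40375, -155.88409
4. 78.97388, -0.21383
5. 60.39772, 83.89537

Point 1:
  Latitude: 17.368′ = 0.289467°; total 68.289467
  S ⇒ negate
  Lon: 129 + 26.51/60 = 129.441833
  E ⇒ keep positive
Point 2:
  Lat: 66° + 5/60 + 53.8/3600 = 66 + 0.083333 + 0.014944 = 66.098278
  S → negative
  Lon: 0 + 28/60 + 29.1/3600 = 0.474750
  hemisphere W, so the sign is −
Point 3:
  Lat: 0 + 24.225/60 = 0.403750
  hemisphere S, so the sign is −
  Lon: 53.0454′ = 0.884090°; total 155.884090
  W → negative
Point 4:
  Latitude: 78 + 58.4327/60 = 78.973878
  N → positive
  Longitude: 12.83′ = 0.213833°; total 0.213833
  hemisphere W, so the sign is −
Point 5:
  φ: 23.863′ = 0.397717°; total 60.397717
  N → positive
  Lon: 53.7223′ = 0.895372°; total 83.895372
  E ⇒ keep positive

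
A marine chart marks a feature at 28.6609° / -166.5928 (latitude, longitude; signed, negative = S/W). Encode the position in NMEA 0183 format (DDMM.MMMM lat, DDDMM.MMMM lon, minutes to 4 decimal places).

2839.6540,N / 16635.5680,W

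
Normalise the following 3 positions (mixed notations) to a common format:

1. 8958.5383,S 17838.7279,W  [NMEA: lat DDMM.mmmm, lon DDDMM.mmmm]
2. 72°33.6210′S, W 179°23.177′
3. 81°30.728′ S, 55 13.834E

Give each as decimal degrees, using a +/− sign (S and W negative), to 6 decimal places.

1. -89.975638, -178.645465
2. -72.560350, -179.386283
3. -81.512133, 55.230567

Point 1:
  Lat: split at 2 digits → 89° and 58.5383′; 89 + 58.5383/60 = 89.9756383
  S ⇒ negate
  λ: degrees = first 3 digits = 178, minutes = 38.7279; 178 + 38.7279/60 = 178.6454650
  W ⇒ negate
Point 2:
  φ: 33.621′ = 0.560350°; total 72.5603500
  hemisphere S, so the sign is −
  λ: 23.177′ = 0.386283°; total 179.3862833
  W ⇒ negate
Point 3:
  Latitude: 30.728′ = 0.512133°; total 81.5121333
  hemisphere S, so the sign is −
  λ: 13.834′ = 0.230567°; total 55.2305667
  E ⇒ keep positive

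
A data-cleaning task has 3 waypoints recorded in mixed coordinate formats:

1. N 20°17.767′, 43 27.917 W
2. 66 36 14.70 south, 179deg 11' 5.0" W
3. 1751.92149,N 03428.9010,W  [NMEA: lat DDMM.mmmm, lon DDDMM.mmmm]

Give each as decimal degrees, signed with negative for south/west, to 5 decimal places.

1. 20.29612, -43.46528
2. -66.60408, -179.18472
3. 17.86536, -34.48168

Point 1:
  Latitude: 17.767′ = 0.296117°; total 20.296117
  N → positive
  Lon: 27.917′ = 0.465283°; total 43.465283
  W ⇒ negate
Point 2:
  Lat: 66 + 36/60 + 14.7/3600 = 66.604083
  hemisphere S, so the sign is −
  Lon: 179° + 11/60 + 5/3600 = 179 + 0.183333 + 0.001389 = 179.184722
  W → negative
Point 3:
  Latitude: degrees = first 2 digits = 17, minutes = 51.92149; 17 + 51.92149/60 = 17.865358
  N → positive
  λ: split at 3 digits → 034° and 28.901′; 34 + 28.901/60 = 34.481683
  W ⇒ negate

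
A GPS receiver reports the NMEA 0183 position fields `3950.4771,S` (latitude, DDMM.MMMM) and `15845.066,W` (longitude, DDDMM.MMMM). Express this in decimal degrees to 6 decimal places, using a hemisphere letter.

Latitude: degrees = first 2 digits = 39, minutes = 50.4771; 39 + 50.4771/60 = 39.8412850
Longitude: degrees = first 3 digits = 158, minutes = 45.066; 158 + 45.066/60 = 158.7511000

39.841285° S, 158.751100° W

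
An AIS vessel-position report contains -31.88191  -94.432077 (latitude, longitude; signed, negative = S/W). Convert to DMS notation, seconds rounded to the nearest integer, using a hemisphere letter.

Latitude is negative → S; |value| = 31.881910
Lat: 0.881910° → 52.91460′; 0.91460 × 60 = 54.88″
Longitude is negative → W; |value| = 94.432077
λ: 0.432077 × 60 = 25.92462′ → 25′, remainder × 60 = 55.48″

31°52′55″ S, 94°25′55″ W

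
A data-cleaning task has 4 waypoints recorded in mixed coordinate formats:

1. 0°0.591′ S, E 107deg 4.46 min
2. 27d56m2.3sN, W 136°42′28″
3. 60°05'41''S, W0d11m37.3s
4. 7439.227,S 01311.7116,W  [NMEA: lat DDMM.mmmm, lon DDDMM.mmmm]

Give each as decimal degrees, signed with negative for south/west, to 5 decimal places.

Point 1:
  Lat: 0 + 0.591/60 = 0.009850
  hemisphere S, so the sign is −
  λ: 107 + 4.46/60 = 107.074333
  E → positive
Point 2:
  Lat: 27 + 56/60 + 2.3/3600 = 27.933972
  N → positive
  λ: 136 + 42/60 + 28/3600 = 136.707778
  W ⇒ negate
Point 3:
  φ: 60° + 5/60 + 41/3600 = 60 + 0.083333 + 0.011389 = 60.094722
  S ⇒ negate
  λ: 11′ + 37.3″ = 11.62167′; 0 + 11.62167/60 = 0.193694
  W ⇒ negate
Point 4:
  Lat: split at 2 digits → 74° and 39.227′; 74 + 39.227/60 = 74.653783
  hemisphere S, so the sign is −
  Longitude: degrees = first 3 digits = 13, minutes = 11.7116; 13 + 11.7116/60 = 13.195193
  hemisphere W, so the sign is −

1. -0.00985, 107.07433
2. 27.93397, -136.70778
3. -60.09472, -0.19369
4. -74.65378, -13.19519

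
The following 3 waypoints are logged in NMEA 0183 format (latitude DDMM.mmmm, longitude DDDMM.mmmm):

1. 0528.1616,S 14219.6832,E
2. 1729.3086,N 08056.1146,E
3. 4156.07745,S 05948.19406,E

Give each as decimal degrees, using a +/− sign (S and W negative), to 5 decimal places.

Point 1:
  φ: split at 2 digits → 05° and 28.1616′; 5 + 28.1616/60 = 5.469360
  S → negative
  Lon: split at 3 digits → 142° and 19.6832′; 142 + 19.6832/60 = 142.328053
  E → positive
Point 2:
  φ: split at 2 digits → 17° and 29.3086′; 17 + 29.3086/60 = 17.488477
  N → positive
  Lon: degrees = first 3 digits = 80, minutes = 56.1146; 80 + 56.1146/60 = 80.935243
  E ⇒ keep positive
Point 3:
  Lat: degrees = first 2 digits = 41, minutes = 56.07745; 41 + 56.07745/60 = 41.934624
  S ⇒ negate
  Lon: split at 3 digits → 059° and 48.19406′; 59 + 48.19406/60 = 59.803234
  E ⇒ keep positive

1. -5.46936, 142.32805
2. 17.48848, 80.93524
3. -41.93462, 59.80323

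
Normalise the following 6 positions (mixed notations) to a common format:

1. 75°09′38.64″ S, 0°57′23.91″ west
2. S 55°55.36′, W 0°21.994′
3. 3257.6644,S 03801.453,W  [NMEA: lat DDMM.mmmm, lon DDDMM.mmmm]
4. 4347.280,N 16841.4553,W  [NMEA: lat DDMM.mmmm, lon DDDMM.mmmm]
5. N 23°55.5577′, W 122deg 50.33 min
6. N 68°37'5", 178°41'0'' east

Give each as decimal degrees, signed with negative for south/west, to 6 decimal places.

Point 1:
  Latitude: 9′ + 38.64″ = 9.64400′; 75 + 9.64400/60 = 75.1607333
  hemisphere S, so the sign is −
  λ: 57′ + 23.91″ = 57.39850′; 0 + 57.39850/60 = 0.9566417
  W ⇒ negate
Point 2:
  Latitude: 55.36′ = 0.922667°; total 55.9226667
  hemisphere S, so the sign is −
  λ: 0 + 21.994/60 = 0.3665667
  W ⇒ negate
Point 3:
  Lat: degrees = first 2 digits = 32, minutes = 57.6644; 32 + 57.6644/60 = 32.9610733
  hemisphere S, so the sign is −
  Longitude: split at 3 digits → 038° and 1.453′; 38 + 1.453/60 = 38.0242167
  W ⇒ negate
Point 4:
  Lat: split at 2 digits → 43° and 47.28′; 43 + 47.28/60 = 43.7880000
  N → positive
  λ: split at 3 digits → 168° and 41.4553′; 168 + 41.4553/60 = 168.6909217
  W ⇒ negate
Point 5:
  Latitude: 55.5577′ = 0.925962°; total 23.9259617
  N ⇒ keep positive
  Lon: 122 + 50.33/60 = 122.8388333
  W ⇒ negate
Point 6:
  φ: 68° + 37/60 + 5/3600 = 68 + 0.616667 + 0.001389 = 68.6180556
  N → positive
  Lon: 178° + 41/60 + 0/3600 = 178 + 0.683333 + 0.000000 = 178.6833333
  E → positive

1. -75.160733, -0.956642
2. -55.922667, -0.366567
3. -32.961073, -38.024217
4. 43.788000, -168.690922
5. 23.925962, -122.838833
6. 68.618056, 178.683333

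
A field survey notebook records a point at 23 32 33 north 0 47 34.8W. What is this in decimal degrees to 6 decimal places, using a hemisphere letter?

φ: 32′ + 33″ = 32.55000′; 23 + 32.55000/60 = 23.5425000
Longitude: 0° + 47/60 + 34.8/3600 = 0 + 0.783333 + 0.009667 = 0.7930000

23.542500° N, 0.793000° W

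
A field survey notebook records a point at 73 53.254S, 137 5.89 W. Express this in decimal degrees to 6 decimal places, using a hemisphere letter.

Lat: 73 + 53.254/60 = 73.8875667
Longitude: 5.89′ = 0.098167°; total 137.0981667

73.887567° S, 137.098167° W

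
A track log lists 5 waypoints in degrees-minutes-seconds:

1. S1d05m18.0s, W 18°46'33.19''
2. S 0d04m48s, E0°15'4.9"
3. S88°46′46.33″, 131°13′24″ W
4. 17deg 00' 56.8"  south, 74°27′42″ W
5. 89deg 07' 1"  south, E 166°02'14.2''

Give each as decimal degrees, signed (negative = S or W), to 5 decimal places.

1. -1.08833, -18.77589
2. -0.08000, 0.25136
3. -88.77954, -131.22333
4. -17.01578, -74.46167
5. -89.11694, 166.03728

Point 1:
  Lat: 5′ + 18″ = 5.30000′; 1 + 5.30000/60 = 1.088333
  hemisphere S, so the sign is −
  λ: 46′ + 33.19″ = 46.55317′; 18 + 46.55317/60 = 18.775886
  W → negative
Point 2:
  φ: 0 + 4/60 + 48/3600 = 0.080000
  hemisphere S, so the sign is −
  λ: 0 + 15/60 + 4.9/3600 = 0.251361
  E → positive
Point 3:
  Lat: 46′ + 46.33″ = 46.77217′; 88 + 46.77217/60 = 88.779536
  hemisphere S, so the sign is −
  Lon: 131 + 13/60 + 24/3600 = 131.223333
  hemisphere W, so the sign is −
Point 4:
  Lat: 17° + 0/60 + 56.8/3600 = 17 + 0.000000 + 0.015778 = 17.015778
  S ⇒ negate
  λ: 74° + 27/60 + 42/3600 = 74 + 0.450000 + 0.011667 = 74.461667
  W ⇒ negate
Point 5:
  φ: 89 + 7/60 + 1/3600 = 89.116944
  hemisphere S, so the sign is −
  Longitude: 166 + 2/60 + 14.2/3600 = 166.037278
  E ⇒ keep positive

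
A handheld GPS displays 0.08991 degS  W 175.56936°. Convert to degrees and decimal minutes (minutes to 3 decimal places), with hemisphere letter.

Latitude: fractional part 0.089910 → 5.39460 minutes
λ: fractional part 0.569360 → 34.16160 minutes

0° 5.395′ S, 175° 34.162′ W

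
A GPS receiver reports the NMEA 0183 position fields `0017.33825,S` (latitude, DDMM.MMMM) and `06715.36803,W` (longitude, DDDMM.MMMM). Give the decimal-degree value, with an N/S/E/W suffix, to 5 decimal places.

Lat: degrees = first 2 digits = 0, minutes = 17.33825; 0 + 17.33825/60 = 0.288971
Lon: degrees = first 3 digits = 67, minutes = 15.36803; 67 + 15.36803/60 = 67.256134

0.28897° S, 67.25613° W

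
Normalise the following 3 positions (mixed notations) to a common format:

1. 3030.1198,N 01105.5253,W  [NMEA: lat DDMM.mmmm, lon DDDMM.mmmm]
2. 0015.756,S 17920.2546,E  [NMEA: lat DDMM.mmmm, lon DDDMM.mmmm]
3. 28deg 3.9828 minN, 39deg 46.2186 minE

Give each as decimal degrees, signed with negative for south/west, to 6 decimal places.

Point 1:
  φ: degrees = first 2 digits = 30, minutes = 30.1198; 30 + 30.1198/60 = 30.5019967
  N ⇒ keep positive
  λ: split at 3 digits → 011° and 5.5253′; 11 + 5.5253/60 = 11.0920883
  W → negative
Point 2:
  Lat: split at 2 digits → 00° and 15.756′; 0 + 15.756/60 = 0.2626000
  S ⇒ negate
  Longitude: degrees = first 3 digits = 179, minutes = 20.2546; 179 + 20.2546/60 = 179.3375767
  E → positive
Point 3:
  φ: 28 + 3.9828/60 = 28.0663800
  N → positive
  λ: 39 + 46.2186/60 = 39.7703100
  E ⇒ keep positive

1. 30.501997, -11.092088
2. -0.262600, 179.337577
3. 28.066380, 39.770310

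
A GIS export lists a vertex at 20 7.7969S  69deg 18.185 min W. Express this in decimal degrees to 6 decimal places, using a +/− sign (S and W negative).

-20.129948, -69.303083

Latitude: 7.7969′ = 0.129948°; total 20.1299483
hemisphere S, so the sign is −
Lon: 18.185′ = 0.303083°; total 69.3030833
hemisphere W, so the sign is −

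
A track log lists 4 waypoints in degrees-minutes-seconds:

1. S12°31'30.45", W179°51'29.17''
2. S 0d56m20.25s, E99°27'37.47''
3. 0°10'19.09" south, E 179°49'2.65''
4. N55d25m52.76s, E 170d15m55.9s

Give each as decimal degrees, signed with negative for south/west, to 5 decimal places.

Point 1:
  Lat: 12 + 31/60 + 30.45/3600 = 12.525125
  S ⇒ negate
  λ: 51′ + 29.17″ = 51.48617′; 179 + 51.48617/60 = 179.858103
  W ⇒ negate
Point 2:
  Lat: 56′ + 20.25″ = 56.33750′; 0 + 56.33750/60 = 0.938958
  S → negative
  Longitude: 99° + 27/60 + 37.47/3600 = 99 + 0.450000 + 0.010408 = 99.460408
  E → positive
Point 3:
  Latitude: 0 + 10/60 + 19.09/3600 = 0.171969
  S → negative
  Longitude: 49′ + 2.65″ = 49.04417′; 179 + 49.04417/60 = 179.817403
  E ⇒ keep positive
Point 4:
  φ: 55° + 25/60 + 52.76/3600 = 55 + 0.416667 + 0.014656 = 55.431322
  N → positive
  Lon: 170° + 15/60 + 55.9/3600 = 170 + 0.250000 + 0.015528 = 170.265528
  E → positive

1. -12.52513, -179.85810
2. -0.93896, 99.46041
3. -0.17197, 179.81740
4. 55.43132, 170.26553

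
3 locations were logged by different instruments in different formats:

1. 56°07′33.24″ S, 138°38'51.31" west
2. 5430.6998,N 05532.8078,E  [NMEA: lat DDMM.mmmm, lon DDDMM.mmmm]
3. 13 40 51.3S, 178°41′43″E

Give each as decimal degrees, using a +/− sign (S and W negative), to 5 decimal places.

Point 1:
  φ: 56 + 7/60 + 33.24/3600 = 56.125900
  S ⇒ negate
  λ: 38′ + 51.31″ = 38.85517′; 138 + 38.85517/60 = 138.647586
  hemisphere W, so the sign is −
Point 2:
  φ: split at 2 digits → 54° and 30.6998′; 54 + 30.6998/60 = 54.511663
  N → positive
  Longitude: split at 3 digits → 055° and 32.8078′; 55 + 32.8078/60 = 55.546797
  E ⇒ keep positive
Point 3:
  Lat: 40′ + 51.3″ = 40.85500′; 13 + 40.85500/60 = 13.680917
  hemisphere S, so the sign is −
  Lon: 178° + 41/60 + 43/3600 = 178 + 0.683333 + 0.011944 = 178.695278
  E ⇒ keep positive

1. -56.12590, -138.64759
2. 54.51166, 55.54680
3. -13.68092, 178.69528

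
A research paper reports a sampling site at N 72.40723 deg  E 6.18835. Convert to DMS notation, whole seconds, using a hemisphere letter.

72°24′26″ N, 6°11′18″ E

φ: whole degrees 72; 24.43380′ → 24′ and 26.03″
λ: 0.188350° → 11.30100′; 0.30100 × 60 = 18.06″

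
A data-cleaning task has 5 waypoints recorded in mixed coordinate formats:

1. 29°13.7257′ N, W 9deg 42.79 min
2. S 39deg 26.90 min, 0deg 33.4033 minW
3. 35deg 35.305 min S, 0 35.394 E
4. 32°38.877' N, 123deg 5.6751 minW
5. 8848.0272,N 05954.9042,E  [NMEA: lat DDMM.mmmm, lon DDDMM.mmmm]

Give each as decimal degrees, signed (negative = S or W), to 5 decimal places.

Point 1:
  Lat: 29 + 13.7257/60 = 29.228762
  N ⇒ keep positive
  λ: 9 + 42.79/60 = 9.713167
  W ⇒ negate
Point 2:
  Latitude: 26.9′ = 0.448333°; total 39.448333
  S ⇒ negate
  λ: 0 + 33.4033/60 = 0.556722
  hemisphere W, so the sign is −
Point 3:
  Lat: 35 + 35.305/60 = 35.588417
  S ⇒ negate
  λ: 35.394′ = 0.589900°; total 0.589900
  E → positive
Point 4:
  Lat: 32 + 38.877/60 = 32.647950
  N → positive
  Longitude: 123 + 5.6751/60 = 123.094585
  W ⇒ negate
Point 5:
  φ: degrees = first 2 digits = 88, minutes = 48.0272; 88 + 48.0272/60 = 88.800453
  N → positive
  λ: split at 3 digits → 059° and 54.9042′; 59 + 54.9042/60 = 59.915070
  E → positive

1. 29.22876, -9.71317
2. -39.44833, -0.55672
3. -35.58842, 0.58990
4. 32.64795, -123.09459
5. 88.80045, 59.91507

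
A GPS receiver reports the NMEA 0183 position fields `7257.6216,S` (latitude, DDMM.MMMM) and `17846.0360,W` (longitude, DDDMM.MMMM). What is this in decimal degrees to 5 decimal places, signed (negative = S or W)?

-72.96036, -178.76727

φ: degrees = first 2 digits = 72, minutes = 57.6216; 72 + 57.6216/60 = 72.960360
S ⇒ negate
λ: degrees = first 3 digits = 178, minutes = 46.036; 178 + 46.036/60 = 178.767267
hemisphere W, so the sign is −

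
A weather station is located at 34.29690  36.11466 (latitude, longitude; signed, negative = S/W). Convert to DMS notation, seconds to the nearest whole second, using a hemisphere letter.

34°17′49″ N, 36°06′53″ E

Latitude: 0.296900 × 60 = 17.81400′ → 17′, remainder × 60 = 48.84″
Longitude: whole degrees 36; 6.87960′ → 6′ and 52.78″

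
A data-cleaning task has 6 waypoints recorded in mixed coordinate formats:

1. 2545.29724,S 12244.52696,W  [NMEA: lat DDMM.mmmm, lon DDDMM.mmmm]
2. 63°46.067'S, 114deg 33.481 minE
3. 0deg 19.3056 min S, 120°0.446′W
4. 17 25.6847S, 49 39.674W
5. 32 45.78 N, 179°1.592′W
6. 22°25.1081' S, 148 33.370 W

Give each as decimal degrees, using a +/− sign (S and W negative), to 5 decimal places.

1. -25.75495, -122.74212
2. -63.76778, 114.55802
3. -0.32176, -120.00743
4. -17.42808, -49.66123
5. 32.76300, -179.02653
6. -22.41847, -148.55617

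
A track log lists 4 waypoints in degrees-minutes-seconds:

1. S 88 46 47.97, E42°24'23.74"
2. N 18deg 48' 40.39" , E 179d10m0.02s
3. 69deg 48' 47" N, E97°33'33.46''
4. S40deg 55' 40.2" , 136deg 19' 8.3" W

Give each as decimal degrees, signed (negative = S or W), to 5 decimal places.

Point 1:
  Latitude: 88° + 46/60 + 47.97/3600 = 88 + 0.766667 + 0.013325 = 88.779992
  hemisphere S, so the sign is −
  Longitude: 24′ + 23.74″ = 24.39567′; 42 + 24.39567/60 = 42.406594
  E → positive
Point 2:
  Lat: 18° + 48/60 + 40.39/3600 = 18 + 0.800000 + 0.011219 = 18.811219
  N → positive
  λ: 179° + 10/60 + 0.02/3600 = 179 + 0.166667 + 0.000006 = 179.166672
  E ⇒ keep positive
Point 3:
  Lat: 69 + 48/60 + 47/3600 = 69.813056
  N → positive
  Longitude: 33′ + 33.46″ = 33.55767′; 97 + 33.55767/60 = 97.559294
  E → positive
Point 4:
  φ: 40° + 55/60 + 40.2/3600 = 40 + 0.916667 + 0.011167 = 40.927833
  hemisphere S, so the sign is −
  λ: 136 + 19/60 + 8.3/3600 = 136.318972
  hemisphere W, so the sign is −

1. -88.77999, 42.40659
2. 18.81122, 179.16667
3. 69.81306, 97.55929
4. -40.92783, -136.31897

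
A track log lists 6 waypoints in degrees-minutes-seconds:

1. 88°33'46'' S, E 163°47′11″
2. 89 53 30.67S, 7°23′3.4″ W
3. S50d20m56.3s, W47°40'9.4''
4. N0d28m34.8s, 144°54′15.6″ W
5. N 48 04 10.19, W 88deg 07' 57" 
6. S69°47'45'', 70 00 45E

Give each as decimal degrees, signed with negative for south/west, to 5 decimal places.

Point 1:
  Lat: 33′ + 46″ = 33.76667′; 88 + 33.76667/60 = 88.562778
  S → negative
  λ: 47′ + 11″ = 47.18333′; 163 + 47.18333/60 = 163.786389
  E → positive
Point 2:
  φ: 53′ + 30.67″ = 53.51117′; 89 + 53.51117/60 = 89.891853
  S → negative
  Lon: 7° + 23/60 + 3.4/3600 = 7 + 0.383333 + 0.000944 = 7.384278
  hemisphere W, so the sign is −
Point 3:
  Lat: 50 + 20/60 + 56.3/3600 = 50.348972
  hemisphere S, so the sign is −
  λ: 40′ + 9.4″ = 40.15667′; 47 + 40.15667/60 = 47.669278
  W → negative
Point 4:
  Lat: 0° + 28/60 + 34.8/3600 = 0 + 0.466667 + 0.009667 = 0.476333
  N → positive
  Longitude: 144° + 54/60 + 15.6/3600 = 144 + 0.900000 + 0.004333 = 144.904333
  W ⇒ negate
Point 5:
  Lat: 48 + 4/60 + 10.19/3600 = 48.069497
  N → positive
  λ: 88 + 7/60 + 57/3600 = 88.132500
  W → negative
Point 6:
  φ: 69 + 47/60 + 45/3600 = 69.795833
  hemisphere S, so the sign is −
  λ: 70 + 0/60 + 45/3600 = 70.012500
  E ⇒ keep positive

1. -88.56278, 163.78639
2. -89.89185, -7.38428
3. -50.34897, -47.66928
4. 0.47633, -144.90433
5. 48.06950, -88.13250
6. -69.79583, 70.01250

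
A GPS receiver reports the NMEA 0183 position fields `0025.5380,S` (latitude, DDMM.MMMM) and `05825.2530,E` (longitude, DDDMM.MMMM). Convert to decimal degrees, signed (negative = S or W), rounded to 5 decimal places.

-0.42563, 58.42088

Latitude: split at 2 digits → 00° and 25.538′; 0 + 25.538/60 = 0.425633
S → negative
Longitude: degrees = first 3 digits = 58, minutes = 25.253; 58 + 25.253/60 = 58.420883
E ⇒ keep positive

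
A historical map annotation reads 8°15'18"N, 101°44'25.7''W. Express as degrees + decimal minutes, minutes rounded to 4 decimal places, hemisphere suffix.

8° 15.3000′ N, 101° 44.4283′ W

Latitude: 15 + 18/60 = 15.300000′
λ: 44 + 25.7/60 = 44.428333′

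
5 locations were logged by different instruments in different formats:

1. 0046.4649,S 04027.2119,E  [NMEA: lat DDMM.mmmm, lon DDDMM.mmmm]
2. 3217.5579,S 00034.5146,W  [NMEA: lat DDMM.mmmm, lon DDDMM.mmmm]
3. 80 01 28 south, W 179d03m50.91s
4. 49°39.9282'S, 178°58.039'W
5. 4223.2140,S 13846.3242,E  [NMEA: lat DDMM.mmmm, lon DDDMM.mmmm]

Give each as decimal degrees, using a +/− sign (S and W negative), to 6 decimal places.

1. -0.774415, 40.453532
2. -32.292632, -0.575243
3. -80.024444, -179.064142
4. -49.665470, -178.967317
5. -42.386900, 138.772070

Point 1:
  Lat: degrees = first 2 digits = 0, minutes = 46.4649; 0 + 46.4649/60 = 0.7744150
  hemisphere S, so the sign is −
  Lon: degrees = first 3 digits = 40, minutes = 27.2119; 40 + 27.2119/60 = 40.4535317
  E → positive
Point 2:
  Latitude: split at 2 digits → 32° and 17.5579′; 32 + 17.5579/60 = 32.2926317
  S → negative
  Lon: split at 3 digits → 000° and 34.5146′; 0 + 34.5146/60 = 0.5752433
  hemisphere W, so the sign is −
Point 3:
  Lat: 80 + 1/60 + 28/3600 = 80.0244444
  hemisphere S, so the sign is −
  Longitude: 179 + 3/60 + 50.91/3600 = 179.0641417
  W ⇒ negate
Point 4:
  φ: 39.9282′ = 0.665470°; total 49.6654700
  S ⇒ negate
  Longitude: 178 + 58.039/60 = 178.9673167
  W → negative
Point 5:
  φ: split at 2 digits → 42° and 23.214′; 42 + 23.214/60 = 42.3869000
  S → negative
  Longitude: degrees = first 3 digits = 138, minutes = 46.3242; 138 + 46.3242/60 = 138.7720700
  E → positive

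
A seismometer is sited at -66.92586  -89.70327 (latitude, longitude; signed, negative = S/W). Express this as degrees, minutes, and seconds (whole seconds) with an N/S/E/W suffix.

Latitude is negative → S; |value| = 66.925860
Latitude: 0.925860 × 60 = 55.55160′ → 55′, remainder × 60 = 33.10″
Longitude is negative → W; |value| = 89.703270
λ: whole degrees 89; 42.19620′ → 42′ and 11.77″

66°55′33″ S, 89°42′12″ W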